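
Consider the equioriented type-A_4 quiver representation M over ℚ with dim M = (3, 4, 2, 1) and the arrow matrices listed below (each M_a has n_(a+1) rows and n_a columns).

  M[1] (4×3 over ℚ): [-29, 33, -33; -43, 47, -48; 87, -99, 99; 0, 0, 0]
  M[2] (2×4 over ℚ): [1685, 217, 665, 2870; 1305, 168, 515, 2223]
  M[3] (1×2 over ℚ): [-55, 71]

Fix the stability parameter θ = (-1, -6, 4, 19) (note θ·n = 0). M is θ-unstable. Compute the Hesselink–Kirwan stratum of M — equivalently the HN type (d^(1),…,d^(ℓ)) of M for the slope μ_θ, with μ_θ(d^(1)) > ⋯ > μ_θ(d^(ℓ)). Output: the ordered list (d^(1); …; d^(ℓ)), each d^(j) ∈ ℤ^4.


Via rank(M_{q-1}∘⋯∘M_p): M ≅ I[1,1], I[1,2], I[1,4], I[2,2], I[2,3].
μ_θ-semistable layers: μ^(1)=19; μ^(2)=4; μ^(3)=-1; μ^(4)=-7/2; μ^(5)=-6

((0, 0, 0, 1); (0, 0, 2, 0); (1, 0, 0, 0); (2, 2, 0, 0); (0, 2, 0, 0))


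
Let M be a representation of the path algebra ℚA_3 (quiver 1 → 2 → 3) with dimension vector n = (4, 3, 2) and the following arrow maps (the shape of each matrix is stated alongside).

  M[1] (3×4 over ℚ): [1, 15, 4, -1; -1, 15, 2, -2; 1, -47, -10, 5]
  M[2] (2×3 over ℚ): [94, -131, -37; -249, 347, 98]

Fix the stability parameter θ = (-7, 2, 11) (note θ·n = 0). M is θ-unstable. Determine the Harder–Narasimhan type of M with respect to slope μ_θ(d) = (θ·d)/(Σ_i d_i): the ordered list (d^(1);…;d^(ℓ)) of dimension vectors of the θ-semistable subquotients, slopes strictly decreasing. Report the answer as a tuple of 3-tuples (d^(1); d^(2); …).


Interval decomposition of M: I[1,1], I[1,2], I[1,3]^2.
HN type (ℓ=3): μ^(1)=11; μ^(2)=2; μ^(3)=-7

((0, 0, 2); (0, 3, 0); (4, 0, 0))


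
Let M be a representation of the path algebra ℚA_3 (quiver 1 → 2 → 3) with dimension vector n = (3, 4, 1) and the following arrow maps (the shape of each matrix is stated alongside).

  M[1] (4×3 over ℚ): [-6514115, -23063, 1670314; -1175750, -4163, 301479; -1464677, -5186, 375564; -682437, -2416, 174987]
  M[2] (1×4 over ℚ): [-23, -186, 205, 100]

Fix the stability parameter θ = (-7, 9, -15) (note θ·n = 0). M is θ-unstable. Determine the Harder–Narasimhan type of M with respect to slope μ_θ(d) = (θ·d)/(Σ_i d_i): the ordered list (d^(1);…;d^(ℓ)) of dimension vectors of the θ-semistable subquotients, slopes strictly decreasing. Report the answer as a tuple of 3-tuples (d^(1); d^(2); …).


Barcode: M ≅ I[1,2]^2, I[1,3], I[2,2]. HN layers by μ_θ (3 steps, strictly decreasing):
  μ^(1)=9; μ^(2)=-3; μ^(3)=-7

((0, 3, 0); (0, 1, 1); (3, 0, 0))


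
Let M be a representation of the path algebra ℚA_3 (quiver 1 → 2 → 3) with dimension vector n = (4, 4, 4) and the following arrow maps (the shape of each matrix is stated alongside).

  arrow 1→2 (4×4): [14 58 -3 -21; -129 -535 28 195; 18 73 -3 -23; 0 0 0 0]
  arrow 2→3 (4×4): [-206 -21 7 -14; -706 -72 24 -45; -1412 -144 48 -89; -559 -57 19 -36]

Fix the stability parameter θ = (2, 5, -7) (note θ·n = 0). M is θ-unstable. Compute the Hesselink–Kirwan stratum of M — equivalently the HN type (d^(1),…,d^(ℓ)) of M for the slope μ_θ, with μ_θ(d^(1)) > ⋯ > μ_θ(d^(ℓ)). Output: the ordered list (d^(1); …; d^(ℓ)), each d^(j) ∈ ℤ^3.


Interval decomposition of M: I[1,1], I[1,2], I[1,3]^2, I[2,3], I[3,3].
HN type (ℓ=5): μ^(1)=5; μ^(2)=2; μ^(3)=0; μ^(4)=-1; μ^(5)=-7

((0, 1, 0); (2, 0, 0); (2, 2, 2); (0, 1, 1); (0, 0, 1))


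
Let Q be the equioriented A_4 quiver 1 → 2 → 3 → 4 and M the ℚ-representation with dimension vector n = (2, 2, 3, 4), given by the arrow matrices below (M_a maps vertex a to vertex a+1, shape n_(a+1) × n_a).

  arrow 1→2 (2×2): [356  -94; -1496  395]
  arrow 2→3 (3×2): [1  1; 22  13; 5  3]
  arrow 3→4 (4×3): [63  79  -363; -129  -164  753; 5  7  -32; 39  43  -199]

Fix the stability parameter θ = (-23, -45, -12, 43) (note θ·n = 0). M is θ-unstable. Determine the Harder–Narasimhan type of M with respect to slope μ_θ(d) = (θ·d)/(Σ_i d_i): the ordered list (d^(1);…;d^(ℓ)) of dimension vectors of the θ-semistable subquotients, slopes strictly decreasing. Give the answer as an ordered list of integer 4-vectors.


Via rank(M_{q-1}∘⋯∘M_p): M ≅ I[1,4]^2, I[3,4], I[4,4].
μ_θ-semistable layers: μ^(1)=43; μ^(2)=-12; μ^(3)=-34

((0, 0, 0, 4); (0, 0, 3, 0); (2, 2, 0, 0))


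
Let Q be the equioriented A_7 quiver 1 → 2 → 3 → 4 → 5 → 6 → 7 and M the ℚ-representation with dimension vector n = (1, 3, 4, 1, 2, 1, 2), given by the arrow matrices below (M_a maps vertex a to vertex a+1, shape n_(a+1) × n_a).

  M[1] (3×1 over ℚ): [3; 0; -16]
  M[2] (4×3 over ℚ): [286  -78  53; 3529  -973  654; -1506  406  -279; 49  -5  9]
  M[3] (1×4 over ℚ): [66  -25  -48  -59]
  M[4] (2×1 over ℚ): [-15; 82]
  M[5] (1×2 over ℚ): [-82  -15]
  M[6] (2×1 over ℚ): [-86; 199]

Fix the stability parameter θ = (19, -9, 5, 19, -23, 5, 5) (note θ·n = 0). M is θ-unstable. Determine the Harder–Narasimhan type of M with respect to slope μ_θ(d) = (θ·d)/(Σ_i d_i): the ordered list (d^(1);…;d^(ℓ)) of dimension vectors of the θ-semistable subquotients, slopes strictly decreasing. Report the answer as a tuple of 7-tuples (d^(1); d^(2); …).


Interval decomposition of M: I[1,3], I[2,3], I[2,5], I[3,3], I[5,7], I[7,7].
HN type (ℓ=4): μ^(1)=5; μ^(2)=1/3; μ^(3)=-9; μ^(4)=-23

((1, 1, 3, 0, 0, 1, 2); (0, 0, 1, 1, 1, 0, 0); (0, 2, 0, 0, 0, 0, 0); (0, 0, 0, 0, 1, 0, 0))


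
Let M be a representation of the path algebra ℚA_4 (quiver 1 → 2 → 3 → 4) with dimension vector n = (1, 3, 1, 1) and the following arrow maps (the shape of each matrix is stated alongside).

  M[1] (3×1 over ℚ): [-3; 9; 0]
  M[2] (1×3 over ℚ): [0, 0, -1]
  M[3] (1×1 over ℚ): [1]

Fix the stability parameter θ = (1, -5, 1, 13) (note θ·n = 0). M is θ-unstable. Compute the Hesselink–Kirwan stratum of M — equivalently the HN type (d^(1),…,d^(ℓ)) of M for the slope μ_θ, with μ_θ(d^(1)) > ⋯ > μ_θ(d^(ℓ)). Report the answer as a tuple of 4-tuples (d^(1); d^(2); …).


Interval decomposition of M: I[1,2], I[2,2], I[2,4].
HN type (ℓ=4): μ^(1)=13; μ^(2)=1; μ^(3)=-2; μ^(4)=-5

((0, 0, 0, 1); (0, 0, 1, 0); (1, 1, 0, 0); (0, 2, 0, 0))


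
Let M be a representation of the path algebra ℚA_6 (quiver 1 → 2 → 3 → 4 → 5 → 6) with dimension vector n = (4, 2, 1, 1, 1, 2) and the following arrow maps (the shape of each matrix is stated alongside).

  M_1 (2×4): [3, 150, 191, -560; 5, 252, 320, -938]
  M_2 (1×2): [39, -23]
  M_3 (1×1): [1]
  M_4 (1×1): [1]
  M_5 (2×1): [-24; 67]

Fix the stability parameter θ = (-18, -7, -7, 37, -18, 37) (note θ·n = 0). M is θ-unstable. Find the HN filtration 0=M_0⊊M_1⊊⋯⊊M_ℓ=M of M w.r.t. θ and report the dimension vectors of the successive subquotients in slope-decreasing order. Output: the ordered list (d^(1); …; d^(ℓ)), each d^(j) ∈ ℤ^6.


Barcode: M ≅ I[1,1]^2, I[1,2], I[1,6], I[6,6]. HN layers by μ_θ (4 steps, strictly decreasing):
  μ^(1)=37; μ^(2)=19/2; μ^(3)=-7; μ^(4)=-18

((0, 0, 0, 0, 0, 2); (0, 0, 0, 1, 1, 0); (0, 2, 1, 0, 0, 0); (4, 0, 0, 0, 0, 0))


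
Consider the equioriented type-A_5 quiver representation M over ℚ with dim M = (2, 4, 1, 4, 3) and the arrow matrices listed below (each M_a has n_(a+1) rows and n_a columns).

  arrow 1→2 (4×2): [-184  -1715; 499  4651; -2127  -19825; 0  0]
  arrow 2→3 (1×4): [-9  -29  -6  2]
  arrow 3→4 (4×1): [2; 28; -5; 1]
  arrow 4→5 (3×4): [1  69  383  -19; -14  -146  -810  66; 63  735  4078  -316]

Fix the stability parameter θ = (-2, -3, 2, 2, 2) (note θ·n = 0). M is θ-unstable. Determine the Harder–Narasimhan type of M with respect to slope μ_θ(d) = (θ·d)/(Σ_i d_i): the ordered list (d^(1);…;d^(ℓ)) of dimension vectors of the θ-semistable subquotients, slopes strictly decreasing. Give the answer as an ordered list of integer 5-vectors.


Via rank(M_{q-1}∘⋯∘M_p): M ≅ I[1,2], I[1,4], I[2,2]^2, I[4,5]^3.
μ_θ-semistable layers: μ^(1)=2; μ^(2)=-5/2; μ^(3)=-3

((0, 0, 1, 4, 3); (2, 2, 0, 0, 0); (0, 2, 0, 0, 0))


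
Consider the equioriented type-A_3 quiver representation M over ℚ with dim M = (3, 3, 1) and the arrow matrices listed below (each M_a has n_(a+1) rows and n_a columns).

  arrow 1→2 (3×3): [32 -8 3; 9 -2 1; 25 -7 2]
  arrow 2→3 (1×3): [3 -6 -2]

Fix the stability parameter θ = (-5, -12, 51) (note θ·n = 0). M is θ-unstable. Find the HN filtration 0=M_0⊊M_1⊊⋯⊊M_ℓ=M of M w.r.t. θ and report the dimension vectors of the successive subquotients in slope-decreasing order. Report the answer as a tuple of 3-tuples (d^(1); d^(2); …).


Interval decomposition of M: I[1,2]^2, I[1,3].
HN type (ℓ=2): μ^(1)=51; μ^(2)=-17/2

((0, 0, 1); (3, 3, 0))


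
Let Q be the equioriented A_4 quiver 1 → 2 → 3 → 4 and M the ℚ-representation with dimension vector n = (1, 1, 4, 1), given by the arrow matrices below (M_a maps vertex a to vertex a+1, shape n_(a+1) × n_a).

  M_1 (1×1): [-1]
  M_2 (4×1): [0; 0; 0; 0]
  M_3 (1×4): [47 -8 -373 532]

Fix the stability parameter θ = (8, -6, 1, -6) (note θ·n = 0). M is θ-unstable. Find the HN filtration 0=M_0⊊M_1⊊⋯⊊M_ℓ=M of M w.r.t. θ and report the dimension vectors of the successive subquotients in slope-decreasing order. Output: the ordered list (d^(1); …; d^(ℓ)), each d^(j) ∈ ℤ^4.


Interval decomposition of M: I[1,2], I[3,3]^3, I[3,4].
HN type (ℓ=2): μ^(1)=1; μ^(2)=-5/2

((1, 1, 3, 0); (0, 0, 1, 1))


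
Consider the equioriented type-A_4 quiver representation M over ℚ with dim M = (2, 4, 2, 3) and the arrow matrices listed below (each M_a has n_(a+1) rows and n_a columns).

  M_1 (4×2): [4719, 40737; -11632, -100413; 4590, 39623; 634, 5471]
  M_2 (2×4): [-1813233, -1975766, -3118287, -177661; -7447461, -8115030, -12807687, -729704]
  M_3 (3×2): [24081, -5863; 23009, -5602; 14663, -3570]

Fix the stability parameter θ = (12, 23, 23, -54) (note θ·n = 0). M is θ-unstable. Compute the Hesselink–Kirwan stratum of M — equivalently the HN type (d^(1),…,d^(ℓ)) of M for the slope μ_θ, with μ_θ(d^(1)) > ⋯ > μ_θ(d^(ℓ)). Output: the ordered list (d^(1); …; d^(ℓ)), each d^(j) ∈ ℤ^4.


Interval decomposition of M: I[1,4]^2, I[2,2]^2, I[4,4].
HN type (ℓ=3): μ^(1)=23; μ^(2)=1; μ^(3)=-54

((0, 2, 0, 0); (2, 2, 2, 2); (0, 0, 0, 1))


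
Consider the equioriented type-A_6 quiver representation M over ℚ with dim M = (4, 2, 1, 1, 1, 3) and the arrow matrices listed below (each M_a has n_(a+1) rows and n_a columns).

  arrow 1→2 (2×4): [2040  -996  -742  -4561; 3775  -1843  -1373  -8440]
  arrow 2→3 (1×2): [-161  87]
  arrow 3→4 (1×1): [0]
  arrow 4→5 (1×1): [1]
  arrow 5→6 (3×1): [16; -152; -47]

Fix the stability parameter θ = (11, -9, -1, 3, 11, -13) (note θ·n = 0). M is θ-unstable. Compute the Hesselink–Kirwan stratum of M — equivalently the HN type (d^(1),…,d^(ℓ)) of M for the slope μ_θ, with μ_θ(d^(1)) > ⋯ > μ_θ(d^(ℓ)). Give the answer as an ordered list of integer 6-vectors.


Barcode: M ≅ I[1,1]^2, I[1,2], I[1,3], I[4,6], I[6,6]^2. HN layers by μ_θ (4 steps, strictly decreasing):
  μ^(1)=11; μ^(2)=1; μ^(3)=1/3; μ^(4)=-13

((2, 0, 0, 0, 0, 0); (1, 1, 0, 0, 0, 0); (1, 1, 1, 1, 1, 1); (0, 0, 0, 0, 0, 2))


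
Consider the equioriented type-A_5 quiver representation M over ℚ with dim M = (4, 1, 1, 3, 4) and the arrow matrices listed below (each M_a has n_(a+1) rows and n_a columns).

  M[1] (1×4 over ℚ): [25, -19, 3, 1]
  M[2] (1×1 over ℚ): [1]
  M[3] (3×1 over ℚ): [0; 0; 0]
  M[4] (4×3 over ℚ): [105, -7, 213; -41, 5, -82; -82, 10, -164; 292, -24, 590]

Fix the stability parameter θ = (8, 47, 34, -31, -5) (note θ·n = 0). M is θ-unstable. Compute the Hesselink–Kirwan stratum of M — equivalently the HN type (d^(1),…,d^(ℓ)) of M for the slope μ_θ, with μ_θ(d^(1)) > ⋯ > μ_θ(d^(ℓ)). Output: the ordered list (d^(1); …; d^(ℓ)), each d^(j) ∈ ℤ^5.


Via rank(M_{q-1}∘⋯∘M_p): M ≅ I[1,1]^3, I[1,3], I[4,4], I[4,5]^2, I[5,5]^2.
μ_θ-semistable layers: μ^(1)=81/2; μ^(2)=8; μ^(3)=-5; μ^(4)=-31

((0, 1, 1, 0, 0); (4, 0, 0, 0, 0); (0, 0, 0, 0, 4); (0, 0, 0, 3, 0))


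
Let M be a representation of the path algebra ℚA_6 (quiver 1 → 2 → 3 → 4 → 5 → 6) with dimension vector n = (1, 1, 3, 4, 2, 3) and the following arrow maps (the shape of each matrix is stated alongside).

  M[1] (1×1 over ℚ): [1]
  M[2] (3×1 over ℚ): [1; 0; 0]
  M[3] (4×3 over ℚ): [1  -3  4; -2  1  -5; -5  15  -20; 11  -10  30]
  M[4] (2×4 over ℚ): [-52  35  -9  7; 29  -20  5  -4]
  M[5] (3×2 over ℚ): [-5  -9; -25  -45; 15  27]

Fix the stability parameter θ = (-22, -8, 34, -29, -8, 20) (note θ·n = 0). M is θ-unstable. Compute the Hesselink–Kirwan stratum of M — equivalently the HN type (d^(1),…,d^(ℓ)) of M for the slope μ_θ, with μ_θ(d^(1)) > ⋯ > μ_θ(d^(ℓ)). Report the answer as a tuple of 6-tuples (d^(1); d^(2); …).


Barcode: M ≅ I[1,4], I[3,4], I[3,6], I[4,5], I[6,6]^2. HN layers by μ_θ (6 steps, strictly decreasing):
  μ^(1)=20; μ^(2)=5/2; μ^(3)=-1; μ^(4)=-8; μ^(5)=-22; μ^(6)=-29

((0, 0, 0, 0, 0, 3); (0, 0, 2, 2, 0, 0); (0, 0, 1, 1, 1, 0); (0, 1, 0, 0, 1, 0); (1, 0, 0, 0, 0, 0); (0, 0, 0, 1, 0, 0))


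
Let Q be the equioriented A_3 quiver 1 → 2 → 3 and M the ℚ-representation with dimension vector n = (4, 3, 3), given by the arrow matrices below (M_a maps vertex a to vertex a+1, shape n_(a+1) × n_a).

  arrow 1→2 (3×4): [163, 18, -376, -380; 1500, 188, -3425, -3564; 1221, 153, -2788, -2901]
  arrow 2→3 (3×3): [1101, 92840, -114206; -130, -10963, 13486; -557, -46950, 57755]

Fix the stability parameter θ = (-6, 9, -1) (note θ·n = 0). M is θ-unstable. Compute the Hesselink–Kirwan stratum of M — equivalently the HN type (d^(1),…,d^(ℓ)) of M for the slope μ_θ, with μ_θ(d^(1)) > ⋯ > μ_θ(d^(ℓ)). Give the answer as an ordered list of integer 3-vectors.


Via rank(M_{q-1}∘⋯∘M_p): M ≅ I[1,1], I[1,3]^3.
μ_θ-semistable layers: μ^(1)=4; μ^(2)=-6

((0, 3, 3); (4, 0, 0))


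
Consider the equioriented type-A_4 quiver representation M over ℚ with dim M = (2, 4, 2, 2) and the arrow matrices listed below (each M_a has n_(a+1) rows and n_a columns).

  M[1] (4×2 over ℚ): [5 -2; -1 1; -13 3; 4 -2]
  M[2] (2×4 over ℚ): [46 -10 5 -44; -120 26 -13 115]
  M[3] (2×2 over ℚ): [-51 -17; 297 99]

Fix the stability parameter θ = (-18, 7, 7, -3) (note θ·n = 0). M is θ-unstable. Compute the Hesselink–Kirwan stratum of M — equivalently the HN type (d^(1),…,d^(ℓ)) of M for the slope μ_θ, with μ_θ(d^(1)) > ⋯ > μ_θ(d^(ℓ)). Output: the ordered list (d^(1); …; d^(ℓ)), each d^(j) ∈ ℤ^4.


Barcode: M ≅ I[1,2], I[1,3], I[2,2], I[2,4], I[4,4]. HN layers by μ_θ (4 steps, strictly decreasing):
  μ^(1)=7; μ^(2)=11/3; μ^(3)=-3; μ^(4)=-18

((0, 3, 1, 0); (0, 1, 1, 1); (0, 0, 0, 1); (2, 0, 0, 0))


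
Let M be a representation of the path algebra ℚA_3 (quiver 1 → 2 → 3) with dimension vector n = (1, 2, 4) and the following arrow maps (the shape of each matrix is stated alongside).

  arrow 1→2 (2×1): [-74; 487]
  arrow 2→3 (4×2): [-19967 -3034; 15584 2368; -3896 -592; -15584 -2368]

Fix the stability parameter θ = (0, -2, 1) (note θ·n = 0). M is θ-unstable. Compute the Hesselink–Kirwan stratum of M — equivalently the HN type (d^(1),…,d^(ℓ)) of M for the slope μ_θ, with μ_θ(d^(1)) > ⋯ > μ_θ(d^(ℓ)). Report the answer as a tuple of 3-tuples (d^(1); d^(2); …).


Interval decomposition of M: I[1,2], I[2,3], I[3,3]^3.
HN type (ℓ=3): μ^(1)=1; μ^(2)=-1; μ^(3)=-2

((0, 0, 4); (1, 1, 0); (0, 1, 0))


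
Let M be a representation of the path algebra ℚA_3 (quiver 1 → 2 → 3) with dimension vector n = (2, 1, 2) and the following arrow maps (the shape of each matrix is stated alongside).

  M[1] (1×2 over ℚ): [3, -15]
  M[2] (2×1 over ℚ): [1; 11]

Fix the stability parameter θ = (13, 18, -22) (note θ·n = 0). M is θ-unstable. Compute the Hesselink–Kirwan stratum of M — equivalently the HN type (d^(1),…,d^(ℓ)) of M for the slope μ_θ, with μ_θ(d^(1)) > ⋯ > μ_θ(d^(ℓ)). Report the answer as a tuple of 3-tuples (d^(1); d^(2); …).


Via rank(M_{q-1}∘⋯∘M_p): M ≅ I[1,1], I[1,3], I[3,3].
μ_θ-semistable layers: μ^(1)=13; μ^(2)=3; μ^(3)=-22

((1, 0, 0); (1, 1, 1); (0, 0, 1))


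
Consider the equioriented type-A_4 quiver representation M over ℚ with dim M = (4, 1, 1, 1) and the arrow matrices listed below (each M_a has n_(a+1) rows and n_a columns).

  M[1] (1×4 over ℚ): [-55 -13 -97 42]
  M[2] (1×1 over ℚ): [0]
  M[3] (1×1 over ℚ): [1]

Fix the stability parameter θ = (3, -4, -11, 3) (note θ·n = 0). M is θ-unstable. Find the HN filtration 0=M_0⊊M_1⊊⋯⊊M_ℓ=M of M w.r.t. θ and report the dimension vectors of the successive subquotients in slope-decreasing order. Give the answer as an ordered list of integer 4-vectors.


Via rank(M_{q-1}∘⋯∘M_p): M ≅ I[1,1]^3, I[1,2], I[3,4].
μ_θ-semistable layers: μ^(1)=3; μ^(2)=-1/2; μ^(3)=-11

((3, 0, 0, 1); (1, 1, 0, 0); (0, 0, 1, 0))


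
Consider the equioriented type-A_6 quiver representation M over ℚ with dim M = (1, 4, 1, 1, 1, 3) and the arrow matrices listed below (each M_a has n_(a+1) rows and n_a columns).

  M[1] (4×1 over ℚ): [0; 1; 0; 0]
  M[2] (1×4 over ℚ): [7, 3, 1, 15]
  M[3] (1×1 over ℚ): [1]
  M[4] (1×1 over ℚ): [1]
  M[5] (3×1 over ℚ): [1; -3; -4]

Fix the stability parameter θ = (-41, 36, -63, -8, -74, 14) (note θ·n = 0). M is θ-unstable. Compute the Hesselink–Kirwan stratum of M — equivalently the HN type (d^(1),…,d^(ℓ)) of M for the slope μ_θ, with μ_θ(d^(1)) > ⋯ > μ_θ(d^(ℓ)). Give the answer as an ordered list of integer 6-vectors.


Barcode: M ≅ I[1,6], I[2,2]^3, I[6,6]^2. HN layers by μ_θ (4 steps, strictly decreasing):
  μ^(1)=36; μ^(2)=14; μ^(3)=-109/4; μ^(4)=-41

((0, 3, 0, 0, 0, 0); (0, 0, 0, 0, 0, 3); (0, 1, 1, 1, 1, 0); (1, 0, 0, 0, 0, 0))


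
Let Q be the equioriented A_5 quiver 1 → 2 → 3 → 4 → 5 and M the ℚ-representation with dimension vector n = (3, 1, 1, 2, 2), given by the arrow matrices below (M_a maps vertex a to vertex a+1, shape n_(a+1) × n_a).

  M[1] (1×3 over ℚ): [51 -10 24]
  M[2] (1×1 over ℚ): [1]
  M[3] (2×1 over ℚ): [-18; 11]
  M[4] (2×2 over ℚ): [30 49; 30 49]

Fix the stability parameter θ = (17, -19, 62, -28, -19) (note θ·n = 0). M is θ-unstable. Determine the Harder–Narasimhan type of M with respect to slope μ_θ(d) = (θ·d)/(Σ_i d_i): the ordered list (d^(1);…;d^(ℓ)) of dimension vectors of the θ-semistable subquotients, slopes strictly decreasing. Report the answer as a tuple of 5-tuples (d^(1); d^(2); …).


Interval decomposition of M: I[1,1]^2, I[1,5], I[4,4], I[5,5].
HN type (ℓ=5): μ^(1)=17; μ^(2)=5; μ^(3)=-1; μ^(4)=-19; μ^(5)=-28

((2, 0, 0, 0, 0); (0, 0, 1, 1, 1); (1, 1, 0, 0, 0); (0, 0, 0, 0, 1); (0, 0, 0, 1, 0))


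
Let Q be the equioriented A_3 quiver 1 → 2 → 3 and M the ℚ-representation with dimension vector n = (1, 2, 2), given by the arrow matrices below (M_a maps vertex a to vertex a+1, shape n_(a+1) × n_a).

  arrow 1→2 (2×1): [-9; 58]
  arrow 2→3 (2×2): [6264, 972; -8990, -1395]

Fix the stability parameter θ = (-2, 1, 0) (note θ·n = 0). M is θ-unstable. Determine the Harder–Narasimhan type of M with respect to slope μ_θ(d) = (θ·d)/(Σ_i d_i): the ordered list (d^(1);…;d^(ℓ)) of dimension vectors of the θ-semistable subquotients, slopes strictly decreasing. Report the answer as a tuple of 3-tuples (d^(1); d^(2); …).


Interval decomposition of M: I[1,2], I[2,3], I[3,3].
HN type (ℓ=4): μ^(1)=1; μ^(2)=1/2; μ^(3)=0; μ^(4)=-2

((0, 1, 0); (0, 1, 1); (0, 0, 1); (1, 0, 0))


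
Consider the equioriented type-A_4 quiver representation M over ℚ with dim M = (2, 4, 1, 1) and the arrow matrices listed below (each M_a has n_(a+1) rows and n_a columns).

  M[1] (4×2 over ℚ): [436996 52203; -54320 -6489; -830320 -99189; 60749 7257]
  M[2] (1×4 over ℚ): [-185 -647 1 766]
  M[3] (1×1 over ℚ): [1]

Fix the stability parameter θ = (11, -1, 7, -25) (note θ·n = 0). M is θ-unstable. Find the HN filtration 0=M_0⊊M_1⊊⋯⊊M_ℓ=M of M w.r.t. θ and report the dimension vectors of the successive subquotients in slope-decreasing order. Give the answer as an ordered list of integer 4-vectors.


Barcode: M ≅ I[1,2], I[1,4], I[2,2]^2. HN layers by μ_θ (3 steps, strictly decreasing):
  μ^(1)=5; μ^(2)=-1; μ^(3)=-2

((1, 1, 0, 0); (0, 2, 0, 0); (1, 1, 1, 1))


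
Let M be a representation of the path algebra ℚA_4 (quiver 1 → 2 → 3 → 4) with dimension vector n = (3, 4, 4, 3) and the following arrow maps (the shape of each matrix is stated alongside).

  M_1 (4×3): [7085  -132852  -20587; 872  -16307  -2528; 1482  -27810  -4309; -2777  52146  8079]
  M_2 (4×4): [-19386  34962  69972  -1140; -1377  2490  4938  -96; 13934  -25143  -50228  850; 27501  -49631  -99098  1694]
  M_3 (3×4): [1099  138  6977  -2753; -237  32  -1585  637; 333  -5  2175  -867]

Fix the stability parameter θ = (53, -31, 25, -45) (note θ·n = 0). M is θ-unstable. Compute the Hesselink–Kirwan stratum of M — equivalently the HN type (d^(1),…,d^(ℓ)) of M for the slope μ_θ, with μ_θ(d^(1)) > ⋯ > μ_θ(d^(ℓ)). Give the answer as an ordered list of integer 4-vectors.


Interval decomposition of M: I[1,2], I[1,3], I[1,4], I[2,2], I[3,4]^2.
HN type (ℓ=5): μ^(1)=25; μ^(2)=11; μ^(3)=1/2; μ^(4)=-10; μ^(5)=-31

((0, 0, 1, 0); (2, 2, 0, 0); (1, 1, 1, 1); (0, 0, 2, 2); (0, 1, 0, 0))


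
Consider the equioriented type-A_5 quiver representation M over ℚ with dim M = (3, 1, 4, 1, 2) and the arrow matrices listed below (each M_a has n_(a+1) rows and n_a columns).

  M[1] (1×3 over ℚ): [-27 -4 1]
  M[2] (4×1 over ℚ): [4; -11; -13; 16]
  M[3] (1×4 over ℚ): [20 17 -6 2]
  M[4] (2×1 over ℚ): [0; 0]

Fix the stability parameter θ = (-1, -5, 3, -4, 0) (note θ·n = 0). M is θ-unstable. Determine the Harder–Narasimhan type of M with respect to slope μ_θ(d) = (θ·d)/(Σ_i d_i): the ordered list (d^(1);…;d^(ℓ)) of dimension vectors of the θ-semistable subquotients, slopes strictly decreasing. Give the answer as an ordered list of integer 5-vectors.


Via rank(M_{q-1}∘⋯∘M_p): M ≅ I[1,1]^2, I[1,4], I[3,3]^3, I[5,5]^2.
μ_θ-semistable layers: μ^(1)=3; μ^(2)=0; μ^(3)=-1/2; μ^(4)=-1; μ^(5)=-3

((0, 0, 3, 0, 0); (0, 0, 0, 0, 2); (0, 0, 1, 1, 0); (2, 0, 0, 0, 0); (1, 1, 0, 0, 0))


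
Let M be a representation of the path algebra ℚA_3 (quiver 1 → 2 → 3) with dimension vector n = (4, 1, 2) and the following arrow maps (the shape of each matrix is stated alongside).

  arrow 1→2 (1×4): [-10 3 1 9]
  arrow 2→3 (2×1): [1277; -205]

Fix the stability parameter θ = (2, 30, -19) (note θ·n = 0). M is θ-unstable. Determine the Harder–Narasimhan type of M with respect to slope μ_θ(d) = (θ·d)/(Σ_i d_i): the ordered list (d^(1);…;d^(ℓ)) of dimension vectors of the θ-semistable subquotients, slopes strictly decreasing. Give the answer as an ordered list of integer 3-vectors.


Barcode: M ≅ I[1,1]^3, I[1,3], I[3,3]. HN layers by μ_θ (3 steps, strictly decreasing):
  μ^(1)=11/2; μ^(2)=2; μ^(3)=-19

((0, 1, 1); (4, 0, 0); (0, 0, 1))


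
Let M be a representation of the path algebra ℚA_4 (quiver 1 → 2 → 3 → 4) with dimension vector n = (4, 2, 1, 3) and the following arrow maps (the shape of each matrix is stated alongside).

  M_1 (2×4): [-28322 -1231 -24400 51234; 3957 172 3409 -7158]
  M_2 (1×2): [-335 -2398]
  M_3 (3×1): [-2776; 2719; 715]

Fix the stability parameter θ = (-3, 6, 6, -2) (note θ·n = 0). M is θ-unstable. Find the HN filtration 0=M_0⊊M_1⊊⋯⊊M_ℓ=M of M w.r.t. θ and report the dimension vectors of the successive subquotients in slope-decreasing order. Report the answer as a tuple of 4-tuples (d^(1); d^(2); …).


Via rank(M_{q-1}∘⋯∘M_p): M ≅ I[1,1]^2, I[1,2], I[1,4], I[4,4]^2.
μ_θ-semistable layers: μ^(1)=6; μ^(2)=10/3; μ^(3)=-2; μ^(4)=-3

((0, 1, 0, 0); (0, 1, 1, 1); (0, 0, 0, 2); (4, 0, 0, 0))


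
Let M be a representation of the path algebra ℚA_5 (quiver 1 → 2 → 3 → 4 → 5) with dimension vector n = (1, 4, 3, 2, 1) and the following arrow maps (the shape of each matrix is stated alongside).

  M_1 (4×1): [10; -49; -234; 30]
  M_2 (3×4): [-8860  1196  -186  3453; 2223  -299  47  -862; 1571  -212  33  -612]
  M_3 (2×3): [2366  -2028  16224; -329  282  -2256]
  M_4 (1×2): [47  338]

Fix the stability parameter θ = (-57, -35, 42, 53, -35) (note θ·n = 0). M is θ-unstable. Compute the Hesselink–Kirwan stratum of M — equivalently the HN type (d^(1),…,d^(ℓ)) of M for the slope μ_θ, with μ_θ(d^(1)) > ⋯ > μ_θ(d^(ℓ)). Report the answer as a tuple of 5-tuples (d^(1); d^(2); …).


Interval decomposition of M: I[1,3], I[2,2], I[2,3], I[2,4], I[4,5].
HN type (ℓ=5): μ^(1)=53; μ^(2)=42; μ^(3)=9; μ^(4)=-35; μ^(5)=-57

((0, 0, 0, 1, 0); (0, 0, 3, 0, 0); (0, 0, 0, 1, 1); (0, 4, 0, 0, 0); (1, 0, 0, 0, 0))


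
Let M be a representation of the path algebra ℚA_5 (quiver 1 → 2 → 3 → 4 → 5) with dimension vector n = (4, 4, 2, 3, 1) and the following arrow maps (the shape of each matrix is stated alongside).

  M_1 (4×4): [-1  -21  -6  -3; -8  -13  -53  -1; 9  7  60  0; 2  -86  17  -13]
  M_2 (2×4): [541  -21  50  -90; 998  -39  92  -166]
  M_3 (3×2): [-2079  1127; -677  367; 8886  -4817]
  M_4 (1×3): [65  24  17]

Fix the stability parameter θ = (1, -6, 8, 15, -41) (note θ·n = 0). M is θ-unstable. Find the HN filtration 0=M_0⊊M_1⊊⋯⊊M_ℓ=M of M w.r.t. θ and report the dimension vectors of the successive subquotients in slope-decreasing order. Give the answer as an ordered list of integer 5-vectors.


Via rank(M_{q-1}∘⋯∘M_p): M ≅ I[1,2]^2, I[1,4], I[1,5], I[4,4].
μ_θ-semistable layers: μ^(1)=15; μ^(2)=8; μ^(3)=-5/2; μ^(4)=-23/5

((0, 0, 0, 2, 0); (0, 0, 1, 0, 0); (3, 3, 0, 0, 0); (1, 1, 1, 1, 1))


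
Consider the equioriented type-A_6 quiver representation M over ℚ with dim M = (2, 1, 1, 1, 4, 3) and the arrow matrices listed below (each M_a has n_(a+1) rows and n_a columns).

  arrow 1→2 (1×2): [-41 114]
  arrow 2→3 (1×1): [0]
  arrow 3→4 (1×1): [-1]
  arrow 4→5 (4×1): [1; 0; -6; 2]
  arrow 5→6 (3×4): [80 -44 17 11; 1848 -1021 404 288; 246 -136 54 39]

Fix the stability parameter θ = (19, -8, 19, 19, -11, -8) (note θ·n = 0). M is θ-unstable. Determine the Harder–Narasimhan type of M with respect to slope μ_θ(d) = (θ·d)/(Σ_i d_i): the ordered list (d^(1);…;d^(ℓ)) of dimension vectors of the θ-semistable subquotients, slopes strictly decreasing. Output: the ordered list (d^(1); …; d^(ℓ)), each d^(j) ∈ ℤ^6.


Barcode: M ≅ I[1,1], I[1,2], I[3,5], I[5,6]^3. HN layers by μ_θ (5 steps, strictly decreasing):
  μ^(1)=19; μ^(2)=9; μ^(3)=11/2; μ^(4)=-8; μ^(5)=-11

((1, 0, 0, 0, 0, 0); (0, 0, 1, 1, 1, 0); (1, 1, 0, 0, 0, 0); (0, 0, 0, 0, 0, 3); (0, 0, 0, 0, 3, 0))


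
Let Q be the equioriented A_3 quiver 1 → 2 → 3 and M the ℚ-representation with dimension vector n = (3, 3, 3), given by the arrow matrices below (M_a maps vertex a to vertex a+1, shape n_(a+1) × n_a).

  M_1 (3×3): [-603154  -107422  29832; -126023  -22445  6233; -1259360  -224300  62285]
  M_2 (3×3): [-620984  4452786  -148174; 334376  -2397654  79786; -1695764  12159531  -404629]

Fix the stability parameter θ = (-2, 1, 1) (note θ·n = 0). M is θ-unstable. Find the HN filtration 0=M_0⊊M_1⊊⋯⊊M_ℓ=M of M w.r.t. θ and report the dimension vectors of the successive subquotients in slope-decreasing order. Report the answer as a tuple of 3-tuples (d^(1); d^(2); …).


Via rank(M_{q-1}∘⋯∘M_p): M ≅ I[1,1], I[1,2], I[1,3], I[2,2], I[3,3]^2.
μ_θ-semistable layers: μ^(1)=1; μ^(2)=-2

((0, 3, 3); (3, 0, 0))


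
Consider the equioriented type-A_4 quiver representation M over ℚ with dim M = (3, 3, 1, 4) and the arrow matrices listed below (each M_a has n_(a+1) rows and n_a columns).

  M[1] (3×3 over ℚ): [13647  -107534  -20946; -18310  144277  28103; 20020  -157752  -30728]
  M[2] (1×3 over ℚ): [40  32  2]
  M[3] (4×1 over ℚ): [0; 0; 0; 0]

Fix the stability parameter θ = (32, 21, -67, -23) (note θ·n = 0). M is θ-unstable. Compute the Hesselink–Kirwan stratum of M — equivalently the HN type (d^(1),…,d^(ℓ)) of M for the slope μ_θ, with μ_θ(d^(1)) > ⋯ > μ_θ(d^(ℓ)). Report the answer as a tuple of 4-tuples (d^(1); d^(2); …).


Interval decomposition of M: I[1,1], I[1,2]^2, I[2,3], I[4,4]^4.
HN type (ℓ=3): μ^(1)=32; μ^(2)=53/2; μ^(3)=-23

((1, 0, 0, 0); (2, 2, 0, 0); (0, 1, 1, 4))


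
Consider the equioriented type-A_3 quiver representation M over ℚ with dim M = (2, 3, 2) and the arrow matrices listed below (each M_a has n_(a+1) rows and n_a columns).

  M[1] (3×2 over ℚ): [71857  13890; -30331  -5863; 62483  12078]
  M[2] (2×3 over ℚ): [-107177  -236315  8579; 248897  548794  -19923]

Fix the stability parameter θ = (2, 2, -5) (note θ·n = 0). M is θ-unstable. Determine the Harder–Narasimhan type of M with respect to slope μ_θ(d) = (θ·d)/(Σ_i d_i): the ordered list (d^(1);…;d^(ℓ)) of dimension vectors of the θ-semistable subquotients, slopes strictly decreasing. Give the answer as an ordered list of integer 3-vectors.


Interval decomposition of M: I[1,2], I[1,3], I[2,3].
HN type (ℓ=3): μ^(1)=2; μ^(2)=-1/3; μ^(3)=-3/2

((1, 1, 0); (1, 1, 1); (0, 1, 1))


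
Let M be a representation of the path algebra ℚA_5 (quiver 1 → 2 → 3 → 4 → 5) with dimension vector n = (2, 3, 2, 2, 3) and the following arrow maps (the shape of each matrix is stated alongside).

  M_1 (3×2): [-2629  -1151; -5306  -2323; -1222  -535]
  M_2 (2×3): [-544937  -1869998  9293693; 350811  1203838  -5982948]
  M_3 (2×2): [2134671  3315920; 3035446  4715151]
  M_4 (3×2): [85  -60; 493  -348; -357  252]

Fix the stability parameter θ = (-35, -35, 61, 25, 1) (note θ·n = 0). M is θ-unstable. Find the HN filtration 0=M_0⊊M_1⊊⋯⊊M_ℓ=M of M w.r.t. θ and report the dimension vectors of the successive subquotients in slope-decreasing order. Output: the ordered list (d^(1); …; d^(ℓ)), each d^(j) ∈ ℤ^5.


Interval decomposition of M: I[1,4], I[1,5], I[2,2], I[5,5]^2.
HN type (ℓ=4): μ^(1)=43; μ^(2)=29; μ^(3)=1; μ^(4)=-35

((0, 0, 1, 1, 0); (0, 0, 1, 1, 1); (0, 0, 0, 0, 2); (2, 3, 0, 0, 0))


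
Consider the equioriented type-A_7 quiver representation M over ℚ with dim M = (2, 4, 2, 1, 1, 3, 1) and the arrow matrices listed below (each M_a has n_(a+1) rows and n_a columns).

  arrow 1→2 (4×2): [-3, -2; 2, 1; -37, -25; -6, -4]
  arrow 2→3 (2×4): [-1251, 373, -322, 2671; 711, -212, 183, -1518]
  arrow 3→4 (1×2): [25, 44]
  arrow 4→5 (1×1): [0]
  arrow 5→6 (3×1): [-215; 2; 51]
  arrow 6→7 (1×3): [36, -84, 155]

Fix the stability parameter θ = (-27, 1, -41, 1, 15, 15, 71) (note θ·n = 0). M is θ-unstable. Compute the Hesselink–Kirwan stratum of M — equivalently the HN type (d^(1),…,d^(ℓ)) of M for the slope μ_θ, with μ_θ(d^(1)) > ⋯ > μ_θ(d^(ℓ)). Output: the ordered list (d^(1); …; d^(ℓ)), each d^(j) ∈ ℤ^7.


Interval decomposition of M: I[1,3], I[1,4], I[2,2]^2, I[5,7], I[6,6]^2.
HN type (ℓ=5): μ^(1)=71; μ^(2)=15; μ^(3)=1; μ^(4)=-20; μ^(5)=-27

((0, 0, 0, 0, 0, 0, 1); (0, 0, 0, 0, 1, 3, 0); (0, 2, 0, 1, 0, 0, 0); (0, 2, 2, 0, 0, 0, 0); (2, 0, 0, 0, 0, 0, 0))


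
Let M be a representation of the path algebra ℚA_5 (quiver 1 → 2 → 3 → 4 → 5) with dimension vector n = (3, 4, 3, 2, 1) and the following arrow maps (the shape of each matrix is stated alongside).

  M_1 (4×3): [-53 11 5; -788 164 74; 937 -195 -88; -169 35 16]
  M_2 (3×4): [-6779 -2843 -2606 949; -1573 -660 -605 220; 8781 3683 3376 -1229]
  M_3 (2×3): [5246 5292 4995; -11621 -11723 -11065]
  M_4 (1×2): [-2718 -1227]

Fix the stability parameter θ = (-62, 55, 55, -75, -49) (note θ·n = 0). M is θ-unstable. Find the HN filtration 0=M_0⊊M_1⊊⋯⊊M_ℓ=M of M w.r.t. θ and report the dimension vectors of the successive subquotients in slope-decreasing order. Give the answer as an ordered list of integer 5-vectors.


Interval decomposition of M: I[1,1], I[1,2], I[1,5], I[2,2], I[2,4], I[3,3].
HN type (ℓ=4): μ^(1)=55; μ^(2)=35/3; μ^(3)=-7/2; μ^(4)=-62

((0, 2, 1, 0, 0); (0, 1, 1, 1, 0); (0, 1, 1, 1, 1); (3, 0, 0, 0, 0))


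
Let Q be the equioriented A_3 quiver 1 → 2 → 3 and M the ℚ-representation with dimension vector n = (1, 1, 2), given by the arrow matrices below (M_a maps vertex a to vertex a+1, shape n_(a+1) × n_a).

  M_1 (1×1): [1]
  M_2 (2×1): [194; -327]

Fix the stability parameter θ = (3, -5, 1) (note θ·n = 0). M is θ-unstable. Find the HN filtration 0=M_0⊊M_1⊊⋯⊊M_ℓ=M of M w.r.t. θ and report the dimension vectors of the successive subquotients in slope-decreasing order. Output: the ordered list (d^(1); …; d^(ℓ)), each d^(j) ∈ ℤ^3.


Barcode: M ≅ I[1,3], I[3,3]. HN layers by μ_θ (2 steps, strictly decreasing):
  μ^(1)=1; μ^(2)=-1

((0, 0, 2); (1, 1, 0))


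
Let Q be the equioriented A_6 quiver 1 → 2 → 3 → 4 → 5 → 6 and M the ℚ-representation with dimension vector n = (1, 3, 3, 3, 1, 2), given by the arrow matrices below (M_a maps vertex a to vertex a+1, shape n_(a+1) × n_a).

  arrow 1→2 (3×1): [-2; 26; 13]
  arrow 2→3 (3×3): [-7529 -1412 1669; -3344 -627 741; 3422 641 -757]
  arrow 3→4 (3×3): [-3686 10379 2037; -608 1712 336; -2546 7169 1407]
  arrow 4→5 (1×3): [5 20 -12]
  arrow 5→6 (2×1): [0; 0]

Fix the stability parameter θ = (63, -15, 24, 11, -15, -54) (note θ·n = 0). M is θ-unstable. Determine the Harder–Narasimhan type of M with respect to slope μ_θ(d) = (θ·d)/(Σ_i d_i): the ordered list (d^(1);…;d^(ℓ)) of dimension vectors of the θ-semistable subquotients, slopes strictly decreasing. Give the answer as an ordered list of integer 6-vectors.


Interval decomposition of M: I[1,3], I[2,2], I[2,5], I[3,3], I[4,4]^2, I[6,6]^2.
HN type (ℓ=5): μ^(1)=24; μ^(2)=11; μ^(3)=20/3; μ^(4)=-15; μ^(5)=-54

((1, 1, 2, 0, 0, 0); (0, 0, 0, 2, 0, 0); (0, 0, 1, 1, 1, 0); (0, 2, 0, 0, 0, 0); (0, 0, 0, 0, 0, 2))


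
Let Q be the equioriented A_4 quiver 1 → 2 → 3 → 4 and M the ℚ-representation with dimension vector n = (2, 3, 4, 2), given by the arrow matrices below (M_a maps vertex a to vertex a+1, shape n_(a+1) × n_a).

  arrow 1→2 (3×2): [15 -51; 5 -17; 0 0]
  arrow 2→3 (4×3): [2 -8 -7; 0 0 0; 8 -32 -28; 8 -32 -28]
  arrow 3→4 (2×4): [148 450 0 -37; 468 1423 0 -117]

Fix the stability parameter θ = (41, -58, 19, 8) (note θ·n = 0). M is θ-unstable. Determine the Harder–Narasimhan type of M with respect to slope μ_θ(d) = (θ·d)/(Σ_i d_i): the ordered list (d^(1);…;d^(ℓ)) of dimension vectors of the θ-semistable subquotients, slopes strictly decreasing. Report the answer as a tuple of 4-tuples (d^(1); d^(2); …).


Via rank(M_{q-1}∘⋯∘M_p): M ≅ I[1,1], I[1,3], I[2,2]^2, I[3,3], I[3,4]^2.
μ_θ-semistable layers: μ^(1)=41; μ^(2)=19; μ^(3)=27/2; μ^(4)=-17/2; μ^(5)=-58

((1, 0, 0, 0); (0, 0, 2, 0); (0, 0, 2, 2); (1, 1, 0, 0); (0, 2, 0, 0))


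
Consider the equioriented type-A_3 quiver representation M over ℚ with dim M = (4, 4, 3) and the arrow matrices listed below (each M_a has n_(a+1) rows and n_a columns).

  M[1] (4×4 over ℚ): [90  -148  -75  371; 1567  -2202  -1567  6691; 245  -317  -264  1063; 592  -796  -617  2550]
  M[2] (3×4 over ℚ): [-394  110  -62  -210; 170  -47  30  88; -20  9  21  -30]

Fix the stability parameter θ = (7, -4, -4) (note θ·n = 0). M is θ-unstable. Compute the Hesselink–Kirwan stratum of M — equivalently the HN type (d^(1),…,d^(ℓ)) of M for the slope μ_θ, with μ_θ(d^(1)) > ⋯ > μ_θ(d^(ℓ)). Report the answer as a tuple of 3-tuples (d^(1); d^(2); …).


Interval decomposition of M: I[1,2], I[1,3]^3.
HN type (ℓ=2): μ^(1)=3/2; μ^(2)=-1/3

((1, 1, 0); (3, 3, 3))


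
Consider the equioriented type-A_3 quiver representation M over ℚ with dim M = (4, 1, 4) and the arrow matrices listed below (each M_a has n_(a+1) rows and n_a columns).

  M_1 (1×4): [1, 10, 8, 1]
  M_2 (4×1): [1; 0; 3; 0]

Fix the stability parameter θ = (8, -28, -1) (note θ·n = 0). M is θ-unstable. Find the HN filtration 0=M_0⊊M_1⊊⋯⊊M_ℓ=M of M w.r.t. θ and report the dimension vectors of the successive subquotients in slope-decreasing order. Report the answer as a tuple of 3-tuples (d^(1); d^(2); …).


Via rank(M_{q-1}∘⋯∘M_p): M ≅ I[1,1]^3, I[1,3], I[3,3]^3.
μ_θ-semistable layers: μ^(1)=8; μ^(2)=-1; μ^(3)=-10

((3, 0, 0); (0, 0, 4); (1, 1, 0))


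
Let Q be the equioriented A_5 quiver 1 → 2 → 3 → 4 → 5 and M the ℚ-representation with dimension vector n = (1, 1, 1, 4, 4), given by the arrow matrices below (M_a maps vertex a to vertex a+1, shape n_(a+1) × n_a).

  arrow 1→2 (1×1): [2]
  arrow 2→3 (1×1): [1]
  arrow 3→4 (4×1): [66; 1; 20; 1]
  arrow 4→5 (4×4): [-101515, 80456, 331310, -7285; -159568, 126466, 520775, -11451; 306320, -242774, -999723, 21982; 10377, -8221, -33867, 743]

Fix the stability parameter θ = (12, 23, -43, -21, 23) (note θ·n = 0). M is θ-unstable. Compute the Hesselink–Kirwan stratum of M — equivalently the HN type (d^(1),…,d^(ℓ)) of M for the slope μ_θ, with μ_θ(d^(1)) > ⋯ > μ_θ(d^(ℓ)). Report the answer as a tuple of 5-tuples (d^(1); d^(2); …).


Barcode: M ≅ I[1,5], I[4,5]^3. HN layers by μ_θ (3 steps, strictly decreasing):
  μ^(1)=23; μ^(2)=-29/4; μ^(3)=-21

((0, 0, 0, 0, 4); (1, 1, 1, 1, 0); (0, 0, 0, 3, 0))


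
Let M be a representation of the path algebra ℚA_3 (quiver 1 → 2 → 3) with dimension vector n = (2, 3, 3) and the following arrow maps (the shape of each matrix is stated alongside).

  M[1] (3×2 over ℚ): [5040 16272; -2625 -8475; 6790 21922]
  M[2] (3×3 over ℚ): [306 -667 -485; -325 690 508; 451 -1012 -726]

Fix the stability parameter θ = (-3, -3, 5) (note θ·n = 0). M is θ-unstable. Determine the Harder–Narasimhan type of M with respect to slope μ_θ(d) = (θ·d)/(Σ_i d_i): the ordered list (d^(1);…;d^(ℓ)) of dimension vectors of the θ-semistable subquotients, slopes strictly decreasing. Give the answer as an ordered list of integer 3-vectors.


Via rank(M_{q-1}∘⋯∘M_p): M ≅ I[1,1], I[1,3], I[2,2], I[2,3], I[3,3].
μ_θ-semistable layers: μ^(1)=5; μ^(2)=-3

((0, 0, 3); (2, 3, 0))


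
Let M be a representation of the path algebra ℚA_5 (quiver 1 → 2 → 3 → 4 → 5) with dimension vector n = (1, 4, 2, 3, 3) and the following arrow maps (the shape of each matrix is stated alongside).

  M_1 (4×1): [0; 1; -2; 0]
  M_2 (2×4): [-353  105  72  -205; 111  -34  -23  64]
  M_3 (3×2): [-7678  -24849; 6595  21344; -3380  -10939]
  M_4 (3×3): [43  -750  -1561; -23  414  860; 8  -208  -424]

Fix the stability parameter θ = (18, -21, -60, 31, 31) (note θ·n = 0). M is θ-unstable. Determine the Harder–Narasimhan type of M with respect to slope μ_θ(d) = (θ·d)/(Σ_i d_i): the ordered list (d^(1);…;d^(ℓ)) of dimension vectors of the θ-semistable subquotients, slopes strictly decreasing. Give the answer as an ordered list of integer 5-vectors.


Via rank(M_{q-1}∘⋯∘M_p): M ≅ I[1,4], I[2,2]^2, I[2,5], I[4,5], I[5,5].
μ_θ-semistable layers: μ^(1)=31; μ^(2)=-21; μ^(3)=-81/2

((0, 0, 0, 3, 3); (1, 3, 1, 0, 0); (0, 1, 1, 0, 0))


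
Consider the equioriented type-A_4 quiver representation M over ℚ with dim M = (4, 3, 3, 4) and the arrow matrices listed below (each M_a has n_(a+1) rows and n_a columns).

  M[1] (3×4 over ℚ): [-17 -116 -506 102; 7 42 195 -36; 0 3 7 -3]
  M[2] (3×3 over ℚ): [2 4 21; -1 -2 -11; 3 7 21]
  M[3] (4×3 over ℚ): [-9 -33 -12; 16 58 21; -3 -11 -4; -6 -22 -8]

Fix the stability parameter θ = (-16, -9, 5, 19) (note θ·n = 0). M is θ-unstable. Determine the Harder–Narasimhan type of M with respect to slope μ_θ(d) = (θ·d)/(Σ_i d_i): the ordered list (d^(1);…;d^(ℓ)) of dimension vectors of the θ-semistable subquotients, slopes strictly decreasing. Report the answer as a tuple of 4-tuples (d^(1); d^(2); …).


Interval decomposition of M: I[1,1], I[1,3], I[1,4]^2, I[4,4]^2.
HN type (ℓ=4): μ^(1)=19; μ^(2)=5; μ^(3)=-9; μ^(4)=-16

((0, 0, 0, 4); (0, 0, 3, 0); (0, 3, 0, 0); (4, 0, 0, 0))
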